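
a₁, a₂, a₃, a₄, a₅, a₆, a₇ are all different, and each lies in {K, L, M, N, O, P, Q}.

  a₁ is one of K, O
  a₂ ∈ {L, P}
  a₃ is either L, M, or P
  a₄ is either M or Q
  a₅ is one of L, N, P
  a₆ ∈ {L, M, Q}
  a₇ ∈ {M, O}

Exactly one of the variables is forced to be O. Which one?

a₇

The 7 variables together cover exactly {K, L, M, N, O, P, Q} — 7 values for 7 variables — and K appears only in a₁'s list, so a₁ = K.
Among the 6 still-open variables, N fits only a₅ (and all 6 values in {L, M, N, O, P, Q} must be used), so a₅ = N.
The 5 still-open variables together cover exactly {L, M, O, P, Q} — 5 values for 5 variables — and O appears only in a₇'s list, so a₇ = O.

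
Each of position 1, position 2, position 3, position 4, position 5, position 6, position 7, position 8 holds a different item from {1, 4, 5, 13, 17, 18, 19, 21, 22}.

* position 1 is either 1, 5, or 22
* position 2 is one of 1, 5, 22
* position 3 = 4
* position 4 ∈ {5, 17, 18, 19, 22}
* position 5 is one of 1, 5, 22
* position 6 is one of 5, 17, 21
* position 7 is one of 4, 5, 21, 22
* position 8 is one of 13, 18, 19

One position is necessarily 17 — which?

position 3 must be 4 (only option left). So position 7 can't be 4.
The 3 variables position 1, position 2, position 5 are confined to {1, 5, 22}, which locks those values in; drop them from position 4, position 6, position 7.
position 7's domain is down to {21}, so position 7 = 21. Remove 21 from position 6.
So 17 goes to position 6.

position 6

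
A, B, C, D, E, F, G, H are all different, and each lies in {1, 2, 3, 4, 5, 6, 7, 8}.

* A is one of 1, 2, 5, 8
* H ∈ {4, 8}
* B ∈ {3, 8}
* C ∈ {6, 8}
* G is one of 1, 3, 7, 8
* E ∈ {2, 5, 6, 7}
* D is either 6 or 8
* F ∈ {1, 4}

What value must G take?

C and D between them cover only {6, 8} — a naked pair. Remove those values from A, B, E, G, H.
B's domain is down to {3}, so B = 3. Remove 3 from G.
H has just one choice, so H = 4. Remove 4 from F.
F's domain is down to {1}, so F = 1. Remove 1 from A, G.
So G = 7.

7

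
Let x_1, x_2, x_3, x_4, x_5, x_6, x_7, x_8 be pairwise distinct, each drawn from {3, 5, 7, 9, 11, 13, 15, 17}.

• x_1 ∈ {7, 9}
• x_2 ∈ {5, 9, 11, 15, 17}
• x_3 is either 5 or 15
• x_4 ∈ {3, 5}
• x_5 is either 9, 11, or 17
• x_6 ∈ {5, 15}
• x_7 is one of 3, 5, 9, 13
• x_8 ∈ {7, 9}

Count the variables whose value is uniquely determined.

2

Among the 8 variables, 13 fits only x_7 (and all 8 values in {3, 5, 7, 9, 11, 13, 15, 17} must be used), so x_7 = 13.
The 7 still-open variables draw from only 7 values {3, 5, 7, 9, 11, 15, 17}, so each is used; only x_4 can be 3, hence x_4 = 3.
The 2 variables x_1 and x_8 are confined to {7, 9}, which locks those values in; drop them from x_2, x_5.
x_3 and x_6 share exactly the 2 values {5, 15}; by pigeonhole those values go to them, so strike 5, 15 from x_2.
Determined: x_4=3, x_7=13. The other variables each still have more than one consistent value. That makes 2.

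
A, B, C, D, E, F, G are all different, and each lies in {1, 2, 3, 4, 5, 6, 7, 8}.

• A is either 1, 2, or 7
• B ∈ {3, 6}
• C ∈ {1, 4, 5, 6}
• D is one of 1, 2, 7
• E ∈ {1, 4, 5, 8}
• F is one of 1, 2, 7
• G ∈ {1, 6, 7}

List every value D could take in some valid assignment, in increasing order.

1, 2, 7

A, D, F between them cover only {1, 2, 7} — a naked triple. Remove those values from C, E, G.
G has just one choice, so G = 6. Remove 6 from B, C.
B has just one choice, so B = 3.
No further eliminations apply; D can still be any of 1, 2, 7.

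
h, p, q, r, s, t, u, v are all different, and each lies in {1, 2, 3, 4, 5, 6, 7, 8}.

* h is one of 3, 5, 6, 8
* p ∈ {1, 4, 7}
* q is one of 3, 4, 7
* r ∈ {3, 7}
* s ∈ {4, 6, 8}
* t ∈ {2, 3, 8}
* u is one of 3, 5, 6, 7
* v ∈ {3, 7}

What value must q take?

The 8 variables draw from only 8 values {1, 2, 3, 4, 5, 6, 7, 8}, so each is used; only p can be 1, hence p = 1.
The 7 still-open variables draw from only 7 values {2, 3, 4, 5, 6, 7, 8}, so each is used; only t can be 2, hence t = 2.
r and v between them cover only {3, 7} — a naked pair. Remove those values from h, q, u.
So q = 4.

4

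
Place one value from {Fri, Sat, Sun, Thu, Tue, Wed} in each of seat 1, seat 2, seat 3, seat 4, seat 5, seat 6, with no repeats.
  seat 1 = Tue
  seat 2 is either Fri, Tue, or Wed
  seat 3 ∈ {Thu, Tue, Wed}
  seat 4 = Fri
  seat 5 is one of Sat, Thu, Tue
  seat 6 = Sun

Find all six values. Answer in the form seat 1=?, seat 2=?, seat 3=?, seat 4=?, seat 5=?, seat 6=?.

seat 1=Tue, seat 2=Wed, seat 3=Thu, seat 4=Fri, seat 5=Sat, seat 6=Sun

seat 1 has just one choice, so seat 1 = Tue. Remove Tue from seat 2, seat 3, seat 5.
seat 4 must be Fri (only option left). Strike Fri from seat 2.
seat 6 must be Sun (only option left).
seat 2's domain is down to {Wed}, so seat 2 = Wed. Eliminate Wed elsewhere: seat 3.
seat 3 has just one choice, so seat 3 = Thu. So seat 5 can't be Thu.
seat 5 must be Sat (only option left).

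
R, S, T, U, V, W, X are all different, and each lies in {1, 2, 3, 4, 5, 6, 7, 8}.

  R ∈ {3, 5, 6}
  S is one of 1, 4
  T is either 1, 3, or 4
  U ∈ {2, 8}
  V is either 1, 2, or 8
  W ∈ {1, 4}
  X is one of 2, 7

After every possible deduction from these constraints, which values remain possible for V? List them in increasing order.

S and W share exactly the 2 values {1, 4}; by pigeonhole those values go to them, so strike 1, 4 from T, V.
That leaves T = 3. Remove 3 from R.
U and V between them cover only {2, 8} — a naked pair. Remove those values from X.
That leaves X = 7.
No further eliminations apply; V can still be any of 2, 8.

2, 8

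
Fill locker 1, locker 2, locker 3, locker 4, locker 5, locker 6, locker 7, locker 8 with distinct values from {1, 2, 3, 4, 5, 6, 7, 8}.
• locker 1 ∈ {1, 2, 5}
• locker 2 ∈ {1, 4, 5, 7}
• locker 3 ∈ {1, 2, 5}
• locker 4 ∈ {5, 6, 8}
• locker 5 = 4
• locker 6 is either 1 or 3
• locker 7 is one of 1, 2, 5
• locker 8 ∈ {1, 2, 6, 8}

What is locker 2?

locker 5 must be 4 (only option left). Eliminate 4 elsewhere: locker 2.
The 7 still-open variables draw from only 7 values {1, 2, 3, 5, 6, 7, 8}, so each is used; only locker 6 can be 3, hence locker 6 = 3.
The 6 still-open variables together cover exactly {1, 2, 5, 6, 7, 8} — 6 values for 6 variables — and 7 appears only in locker 2's list, so locker 2 = 7.

7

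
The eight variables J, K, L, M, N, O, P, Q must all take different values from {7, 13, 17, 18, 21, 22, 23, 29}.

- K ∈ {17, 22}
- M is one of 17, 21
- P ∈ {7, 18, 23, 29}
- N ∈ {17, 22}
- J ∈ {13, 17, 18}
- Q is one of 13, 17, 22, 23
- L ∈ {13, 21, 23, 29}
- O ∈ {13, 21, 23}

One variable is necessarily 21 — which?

M

Among the 8 variables, 7 fits only P (and all 8 values in {7, 13, 17, 18, 21, 22, 23, 29} must be used), so P = 7.
Among the 7 still-open variables, 18 fits only J (and all 7 values in {13, 17, 18, 21, 22, 23, 29} must be used), so J = 18.
The 6 still-open variables draw from only 6 values {13, 17, 21, 22, 23, 29}, so each is used; only L can be 29, hence L = 29.
K and N between them cover only {17, 22} — a naked pair. Remove those values from M, Q.
So 21 goes to M.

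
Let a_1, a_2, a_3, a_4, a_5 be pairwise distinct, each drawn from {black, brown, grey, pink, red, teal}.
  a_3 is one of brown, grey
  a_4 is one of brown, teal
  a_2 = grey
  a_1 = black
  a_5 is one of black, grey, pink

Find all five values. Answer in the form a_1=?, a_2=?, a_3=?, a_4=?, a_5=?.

a_1=black, a_2=grey, a_3=brown, a_4=teal, a_5=pink

a_1 must be black (only option left). Strike black from a_5.
a_2 has just one choice, so a_2 = grey. So a_3, a_5 can't be grey.
a_3 has just one choice, so a_3 = brown. So a_4 can't be brown.
a_4 must be teal (only option left).
a_5 must be pink (only option left).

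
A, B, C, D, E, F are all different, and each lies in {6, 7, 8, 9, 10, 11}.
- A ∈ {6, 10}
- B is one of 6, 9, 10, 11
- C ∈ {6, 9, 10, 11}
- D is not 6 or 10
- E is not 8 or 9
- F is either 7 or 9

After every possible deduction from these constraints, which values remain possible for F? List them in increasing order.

The 6 variables draw from only 6 values {6, 7, 8, 9, 10, 11}, so each is used; only D can be 8, hence D = 8.
No further eliminations apply; F can still be any of 7, 9.

7, 9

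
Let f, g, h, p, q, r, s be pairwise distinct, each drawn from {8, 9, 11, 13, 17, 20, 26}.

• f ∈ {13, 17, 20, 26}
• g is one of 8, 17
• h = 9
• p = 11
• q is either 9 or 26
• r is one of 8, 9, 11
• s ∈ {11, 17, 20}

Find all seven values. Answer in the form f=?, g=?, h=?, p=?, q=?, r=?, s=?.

h must be 9 (only option left). Eliminate 9 elsewhere: q, r.
p has just one choice, so p = 11. So r, s can't be 11.
q has just one choice, so q = 26. Eliminate 26 elsewhere: f.
r must be 8 (only option left). Remove 8 from g.
That leaves g = 17. Remove 17 from f, s.
That leaves s = 20. Remove 20 from f.
f must be 13 (only option left).

f=13, g=17, h=9, p=11, q=26, r=8, s=20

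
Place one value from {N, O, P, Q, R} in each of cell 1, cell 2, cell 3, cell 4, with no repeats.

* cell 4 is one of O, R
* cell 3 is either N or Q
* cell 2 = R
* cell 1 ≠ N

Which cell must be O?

cell 4

cell 2 has just one choice, so cell 2 = R. So cell 1, cell 4 can't be R.
So O goes to cell 4.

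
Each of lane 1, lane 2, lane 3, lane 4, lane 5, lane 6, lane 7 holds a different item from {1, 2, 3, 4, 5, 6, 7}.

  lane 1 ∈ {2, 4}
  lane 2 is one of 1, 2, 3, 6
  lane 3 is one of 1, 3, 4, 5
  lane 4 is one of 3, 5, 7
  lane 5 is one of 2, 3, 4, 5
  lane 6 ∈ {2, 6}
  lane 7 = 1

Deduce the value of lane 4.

7

lane 7 has just one choice, so lane 7 = 1. So lane 2, lane 3 can't be 1.
The 6 still-open variables draw from only 6 values {2, 3, 4, 5, 6, 7}, so each is used; only lane 4 can be 7, hence lane 4 = 7.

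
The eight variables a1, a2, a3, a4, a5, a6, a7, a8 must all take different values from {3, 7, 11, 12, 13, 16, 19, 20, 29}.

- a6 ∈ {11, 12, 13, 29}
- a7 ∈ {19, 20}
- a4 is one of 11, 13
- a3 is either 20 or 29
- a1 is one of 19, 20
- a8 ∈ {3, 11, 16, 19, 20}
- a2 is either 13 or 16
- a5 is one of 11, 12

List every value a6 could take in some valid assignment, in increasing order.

11, 12, 13

Among the 8 variables, 3 fits only a8 (and all 8 values in {3, 11, 12, 13, 16, 19, 20, 29} must be used), so a8 = 3.
The 7 still-open variables together cover exactly {11, 12, 13, 16, 19, 20, 29} — 7 values for 7 variables — and 16 appears only in a2's list, so a2 = 16.
a1 and a7 share exactly the 2 values {19, 20}; by pigeonhole those values go to them, so strike 19, 20 from a3.
a3 has just one choice, so a3 = 29. Strike 29 from a6.
No further eliminations apply; a6 can still be any of 11, 12, 13.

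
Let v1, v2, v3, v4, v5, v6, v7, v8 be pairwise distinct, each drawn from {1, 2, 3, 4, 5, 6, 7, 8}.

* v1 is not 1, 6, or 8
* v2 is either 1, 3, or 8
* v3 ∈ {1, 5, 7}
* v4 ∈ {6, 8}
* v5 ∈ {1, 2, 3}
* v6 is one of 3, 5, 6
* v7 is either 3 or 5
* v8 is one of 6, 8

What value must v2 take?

1

The 8 variables together cover exactly {1, 2, 3, 4, 5, 6, 7, 8} — 8 values for 8 variables — and 4 appears only in v1's list, so v1 = 4.
Among the 7 still-open variables, 2 fits only v5 (and all 7 values in {1, 2, 3, 5, 6, 7, 8} must be used), so v5 = 2.
Among the 6 still-open variables, 7 fits only v3 (and all 6 values in {1, 3, 5, 6, 7, 8} must be used), so v3 = 7.
The 5 still-open variables together cover exactly {1, 3, 5, 6, 8} — 5 values for 5 variables — and 1 appears only in v2's list, so v2 = 1.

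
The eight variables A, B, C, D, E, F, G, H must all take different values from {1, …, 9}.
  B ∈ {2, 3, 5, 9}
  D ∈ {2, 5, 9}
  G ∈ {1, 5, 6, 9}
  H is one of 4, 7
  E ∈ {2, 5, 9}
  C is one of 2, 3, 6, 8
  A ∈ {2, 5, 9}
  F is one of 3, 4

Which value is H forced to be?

7

A, D, E share exactly the 3 values {2, 5, 9}; by pigeonhole those values go to them, so strike 2, 5, 9 from B, C, G.
B's domain is down to {3}, so B = 3. Strike 3 from C, F.
That leaves F = 4. So H can't be 4.
So H = 7.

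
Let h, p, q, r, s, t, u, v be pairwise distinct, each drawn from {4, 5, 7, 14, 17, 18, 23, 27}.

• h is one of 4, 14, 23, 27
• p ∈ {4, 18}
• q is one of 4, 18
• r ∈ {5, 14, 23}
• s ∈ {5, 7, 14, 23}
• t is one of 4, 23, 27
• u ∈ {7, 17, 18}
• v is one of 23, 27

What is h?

The 8 variables draw from only 8 values {4, 5, 7, 14, 17, 18, 23, 27}, so each is used; only u can be 17, hence u = 17.
The 7 still-open variables together cover exactly {4, 5, 7, 14, 18, 23, 27} — 7 values for 7 variables — and 7 appears only in s's list, so s = 7.
The 6 still-open variables draw from only 6 values {4, 5, 14, 18, 23, 27}, so each is used; only r can be 5, hence r = 5.
The 5 still-open variables together cover exactly {4, 14, 18, 23, 27} — 5 values for 5 variables — and 14 appears only in h's list, so h = 14.

14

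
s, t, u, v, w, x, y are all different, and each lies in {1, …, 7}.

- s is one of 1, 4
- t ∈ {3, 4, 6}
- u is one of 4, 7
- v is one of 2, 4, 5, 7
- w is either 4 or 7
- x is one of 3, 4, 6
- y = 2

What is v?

5

y's domain is down to {2}, so y = 2. Strike 2 from v.
The 6 still-open variables together cover exactly {1, 3, 4, 5, 6, 7} — 6 values for 6 variables — and 1 appears only in s's list, so s = 1.
The 5 still-open variables together cover exactly {3, 4, 5, 6, 7} — 5 values for 5 variables — and 5 appears only in v's list, so v = 5.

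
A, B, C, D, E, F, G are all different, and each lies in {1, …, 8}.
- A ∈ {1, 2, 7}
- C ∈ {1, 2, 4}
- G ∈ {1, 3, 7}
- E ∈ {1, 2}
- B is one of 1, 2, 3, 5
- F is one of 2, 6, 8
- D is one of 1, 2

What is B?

The 2 variables D and E are confined to {1, 2}, which locks those values in; drop them from A, B, C, F, G.
A has just one choice, so A = 7. So G can't be 7.
C has just one choice, so C = 4.
G must be 3 (only option left). So B can't be 3.
So B = 5.

5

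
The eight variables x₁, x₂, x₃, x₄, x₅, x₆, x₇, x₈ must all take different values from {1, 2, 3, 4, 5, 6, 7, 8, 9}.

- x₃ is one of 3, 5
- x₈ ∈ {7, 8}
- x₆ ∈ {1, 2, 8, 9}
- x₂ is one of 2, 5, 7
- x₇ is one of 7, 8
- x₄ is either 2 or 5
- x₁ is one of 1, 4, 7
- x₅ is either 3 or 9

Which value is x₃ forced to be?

3

Among the 8 variables, 4 fits only x₁ (and all 8 values in {1, 2, 3, 4, 5, 7, 8, 9} must be used), so x₁ = 4.
Among the 7 still-open variables, 1 fits only x₆ (and all 7 values in {1, 2, 3, 5, 7, 8, 9} must be used), so x₆ = 1.
Among the 6 still-open variables, 9 fits only x₅ (and all 6 values in {2, 3, 5, 7, 8, 9} must be used), so x₅ = 9.
The 5 still-open variables together cover exactly {2, 3, 5, 7, 8} — 5 values for 5 variables — and 3 appears only in x₃'s list, so x₃ = 3.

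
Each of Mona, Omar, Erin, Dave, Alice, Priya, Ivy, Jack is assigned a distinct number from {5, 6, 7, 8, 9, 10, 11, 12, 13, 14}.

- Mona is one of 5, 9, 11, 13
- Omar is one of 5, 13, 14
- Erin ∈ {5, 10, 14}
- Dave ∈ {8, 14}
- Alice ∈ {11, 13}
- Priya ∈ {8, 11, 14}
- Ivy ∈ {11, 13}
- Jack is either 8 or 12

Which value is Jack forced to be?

The 8 variables draw from only 8 values {5, 8, 9, 10, 11, 12, 13, 14}, so each is used; only Mona can be 9, hence Mona = 9.
The 7 still-open variables together cover exactly {5, 8, 10, 11, 12, 13, 14} — 7 values for 7 variables — and 10 appears only in Erin's list, so Erin = 10.
Among the 6 still-open variables, 5 fits only Omar (and all 6 values in {5, 8, 11, 12, 13, 14} must be used), so Omar = 5.
The 5 still-open variables draw from only 5 values {8, 11, 12, 13, 14}, so each is used; only Jack can be 12, hence Jack = 12.

12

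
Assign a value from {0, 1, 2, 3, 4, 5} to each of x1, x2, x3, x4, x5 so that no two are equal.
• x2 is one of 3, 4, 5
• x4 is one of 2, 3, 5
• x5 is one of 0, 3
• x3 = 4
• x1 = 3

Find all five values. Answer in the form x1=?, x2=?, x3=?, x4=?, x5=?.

x1=3, x2=5, x3=4, x4=2, x5=0

x1 must be 3 (only option left). So x2, x4, x5 can't be 3.
x3 must be 4 (only option left). Remove 4 from x2.
That leaves x5 = 0.
x2's domain is down to {5}, so x2 = 5. Remove 5 from x4.
x4 must be 2 (only option left).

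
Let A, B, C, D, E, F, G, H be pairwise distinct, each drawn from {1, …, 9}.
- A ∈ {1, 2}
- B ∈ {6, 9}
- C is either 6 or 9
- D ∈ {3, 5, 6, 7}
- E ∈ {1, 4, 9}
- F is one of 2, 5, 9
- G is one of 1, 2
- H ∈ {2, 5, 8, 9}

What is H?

The 2 variables A and G are confined to {1, 2}, which locks those values in; drop them from E, F, H.
B and C between them cover only {6, 9} — a naked pair. Remove those values from D, E, F, H.
That leaves E = 4.
That leaves F = 5. Strike 5 from D, H.
So H = 8.

8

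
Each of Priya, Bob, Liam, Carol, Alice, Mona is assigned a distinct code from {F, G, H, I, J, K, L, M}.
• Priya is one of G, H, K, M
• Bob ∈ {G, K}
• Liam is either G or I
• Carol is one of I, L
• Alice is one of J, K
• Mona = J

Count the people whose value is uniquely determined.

Mona's domain is down to {J}, so Mona = J. Remove J from Alice.
Alice has just one choice, so Alice = K. Strike K from Priya, Bob.
Bob's domain is down to {G}, so Bob = G. Remove G from Priya, Liam.
Liam has just one choice, so Liam = I. Strike I from Carol.
Carol must be L (only option left).
Determined: Bob=G, Liam=I, Carol=L, Alice=K, Mona=J. The other people each still have more than one consistent value. That makes 5.

5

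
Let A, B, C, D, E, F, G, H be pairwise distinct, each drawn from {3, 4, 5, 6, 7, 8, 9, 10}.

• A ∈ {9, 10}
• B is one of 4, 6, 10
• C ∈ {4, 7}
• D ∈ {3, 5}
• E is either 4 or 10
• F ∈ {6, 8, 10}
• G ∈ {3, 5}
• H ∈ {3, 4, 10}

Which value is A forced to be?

9

Among the 8 variables, 7 fits only C (and all 8 values in {3, 4, 5, 6, 7, 8, 9, 10} must be used), so C = 7.
Among the 7 still-open variables, 8 fits only F (and all 7 values in {3, 4, 5, 6, 8, 9, 10} must be used), so F = 8.
The 6 still-open variables draw from only 6 values {3, 4, 5, 6, 9, 10}, so each is used; only B can be 6, hence B = 6.
The 5 still-open variables together cover exactly {3, 4, 5, 9, 10} — 5 values for 5 variables — and 9 appears only in A's list, so A = 9.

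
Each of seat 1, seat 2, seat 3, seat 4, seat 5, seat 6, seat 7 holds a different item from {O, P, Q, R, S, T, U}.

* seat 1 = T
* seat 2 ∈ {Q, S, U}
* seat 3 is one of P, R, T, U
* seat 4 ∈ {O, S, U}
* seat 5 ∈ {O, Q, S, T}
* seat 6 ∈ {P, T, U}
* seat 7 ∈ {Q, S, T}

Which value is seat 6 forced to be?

P

seat 1 has just one choice, so seat 1 = T. Strike T from seat 3, seat 5, seat 6, seat 7.
The 6 still-open variables together cover exactly {O, P, Q, R, S, U} — 6 values for 6 variables — and R appears only in seat 3's list, so seat 3 = R.
The 5 still-open variables draw from only 5 values {O, P, Q, S, U}, so each is used; only seat 6 can be P, hence seat 6 = P.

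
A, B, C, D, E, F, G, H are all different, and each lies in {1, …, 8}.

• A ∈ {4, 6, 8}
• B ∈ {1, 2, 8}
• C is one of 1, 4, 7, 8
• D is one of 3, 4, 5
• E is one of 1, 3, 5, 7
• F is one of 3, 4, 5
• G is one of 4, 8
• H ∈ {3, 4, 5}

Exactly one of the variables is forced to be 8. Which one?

G

Among the 8 variables, 2 fits only B (and all 8 values in {1, 2, 3, 4, 5, 6, 7, 8} must be used), so B = 2.
Among the 7 still-open variables, 6 fits only A (and all 7 values in {1, 3, 4, 5, 6, 7, 8} must be used), so A = 6.
D, F, H between them cover only {3, 4, 5} — a naked triple. Remove those values from C, E, G.
So 8 goes to G.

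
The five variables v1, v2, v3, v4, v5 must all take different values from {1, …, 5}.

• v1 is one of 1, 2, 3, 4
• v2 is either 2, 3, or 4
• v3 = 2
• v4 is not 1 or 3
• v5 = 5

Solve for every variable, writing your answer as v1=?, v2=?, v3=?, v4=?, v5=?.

v3 must be 2 (only option left). So v1, v2, v4 can't be 2.
v5 has just one choice, so v5 = 5. So v4 can't be 5.
v4 has just one choice, so v4 = 4. Strike 4 from v1, v2.
v2's domain is down to {3}, so v2 = 3. Remove 3 from v1.
v1 has just one choice, so v1 = 1.

v1=1, v2=3, v3=2, v4=4, v5=5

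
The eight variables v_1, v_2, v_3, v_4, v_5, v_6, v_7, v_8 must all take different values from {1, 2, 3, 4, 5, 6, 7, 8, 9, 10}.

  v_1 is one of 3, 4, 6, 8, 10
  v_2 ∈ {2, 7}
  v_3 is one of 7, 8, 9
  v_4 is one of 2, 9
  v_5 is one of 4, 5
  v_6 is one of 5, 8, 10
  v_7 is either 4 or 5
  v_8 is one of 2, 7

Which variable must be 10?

v_6

v_2 and v_8 share exactly the 2 values {2, 7}; by pigeonhole those values go to them, so strike 2, 7 from v_3, v_4.
v_4 must be 9 (only option left). Strike 9 from v_3.
That leaves v_3 = 8. Strike 8 from v_1, v_6.
v_5 and v_7 between them cover only {4, 5} — a naked pair. Remove those values from v_1, v_6.
So 10 goes to v_6.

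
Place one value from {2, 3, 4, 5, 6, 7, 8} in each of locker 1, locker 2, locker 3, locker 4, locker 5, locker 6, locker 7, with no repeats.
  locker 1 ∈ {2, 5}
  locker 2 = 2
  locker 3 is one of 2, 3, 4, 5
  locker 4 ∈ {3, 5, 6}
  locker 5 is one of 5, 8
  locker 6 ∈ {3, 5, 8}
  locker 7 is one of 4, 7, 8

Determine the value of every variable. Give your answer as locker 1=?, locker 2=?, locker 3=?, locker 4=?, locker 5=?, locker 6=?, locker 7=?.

locker 1=5, locker 2=2, locker 3=4, locker 4=6, locker 5=8, locker 6=3, locker 7=7

locker 2's domain is down to {2}, so locker 2 = 2. Remove 2 from locker 1, locker 3.
locker 1 must be 5 (only option left). Eliminate 5 elsewhere: locker 3, locker 4, locker 5, locker 6.
locker 5's domain is down to {8}, so locker 5 = 8. So locker 6, locker 7 can't be 8.
locker 6 has just one choice, so locker 6 = 3. So locker 3, locker 4 can't be 3.
That leaves locker 3 = 4. Strike 4 from locker 7.
That leaves locker 4 = 6.
That leaves locker 7 = 7.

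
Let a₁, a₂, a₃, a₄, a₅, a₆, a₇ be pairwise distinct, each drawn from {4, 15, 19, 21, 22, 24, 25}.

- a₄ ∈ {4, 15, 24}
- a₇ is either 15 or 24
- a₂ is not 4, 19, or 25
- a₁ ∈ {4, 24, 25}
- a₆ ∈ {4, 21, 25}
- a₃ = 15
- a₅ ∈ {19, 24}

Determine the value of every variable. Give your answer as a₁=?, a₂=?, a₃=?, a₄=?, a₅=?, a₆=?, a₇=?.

a₁=25, a₂=22, a₃=15, a₄=4, a₅=19, a₆=21, a₇=24

a₃'s domain is down to {15}, so a₃ = 15. Strike 15 from a₂, a₄, a₇.
a₇ must be 24 (only option left). Eliminate 24 elsewhere: a₁, a₂, a₄, a₅.
a₄ has just one choice, so a₄ = 4. Eliminate 4 elsewhere: a₁, a₆.
That leaves a₅ = 19.
a₁'s domain is down to {25}, so a₁ = 25. Strike 25 from a₆.
a₆ must be 21 (only option left). Eliminate 21 elsewhere: a₂.
That leaves a₂ = 22.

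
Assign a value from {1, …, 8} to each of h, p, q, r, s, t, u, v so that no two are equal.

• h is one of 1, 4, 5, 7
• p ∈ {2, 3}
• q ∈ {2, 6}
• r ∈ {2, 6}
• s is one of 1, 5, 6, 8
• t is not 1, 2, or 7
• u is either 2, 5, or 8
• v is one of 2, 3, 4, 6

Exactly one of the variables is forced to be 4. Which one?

v

Among the 8 variables, 7 fits only h (and all 8 values in {1, 2, 3, 4, 5, 6, 7, 8} must be used), so h = 7.
The 7 still-open variables together cover exactly {1, 2, 3, 4, 5, 6, 8} — 7 values for 7 variables — and 1 appears only in s's list, so s = 1.
q and r between them cover only {2, 6} — a naked pair. Remove those values from p, t, u, v.
p has just one choice, so p = 3. Remove 3 from t, v.
So 4 goes to v.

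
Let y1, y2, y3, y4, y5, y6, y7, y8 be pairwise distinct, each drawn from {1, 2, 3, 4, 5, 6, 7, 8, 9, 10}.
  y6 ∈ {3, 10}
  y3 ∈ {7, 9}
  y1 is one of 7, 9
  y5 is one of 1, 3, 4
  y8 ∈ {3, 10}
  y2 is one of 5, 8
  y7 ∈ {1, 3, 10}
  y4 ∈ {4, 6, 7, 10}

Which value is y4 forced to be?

6

The 2 variables y1 and y3 are confined to {7, 9}, which locks those values in; drop them from y4.
y6 and y8 share exactly the 2 values {3, 10}; by pigeonhole those values go to them, so strike 3, 10 from y4, y5, y7.
That leaves y7 = 1. Remove 1 from y5.
y5's domain is down to {4}, so y5 = 4. Remove 4 from y4.
So y4 = 6.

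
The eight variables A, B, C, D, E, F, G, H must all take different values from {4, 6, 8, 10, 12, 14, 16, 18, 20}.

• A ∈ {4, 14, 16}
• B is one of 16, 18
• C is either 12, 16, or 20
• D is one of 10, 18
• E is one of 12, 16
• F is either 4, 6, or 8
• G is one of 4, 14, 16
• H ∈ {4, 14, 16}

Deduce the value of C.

A, G, H between them cover only {4, 14, 16} — a naked triple. Remove those values from B, C, E, F.
B must be 18 (only option left). Remove 18 from D.
D has just one choice, so D = 10.
That leaves E = 12. Eliminate 12 elsewhere: C.
So C = 20.

20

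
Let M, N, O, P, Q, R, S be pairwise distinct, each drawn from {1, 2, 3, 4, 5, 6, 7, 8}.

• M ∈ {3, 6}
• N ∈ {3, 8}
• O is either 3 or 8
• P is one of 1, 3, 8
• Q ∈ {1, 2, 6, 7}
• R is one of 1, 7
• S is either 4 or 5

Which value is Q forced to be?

The 2 variables N and O are confined to {3, 8}, which locks those values in; drop them from M, P.
M has just one choice, so M = 6. So Q can't be 6.
P's domain is down to {1}, so P = 1. So Q, R can't be 1.
R has just one choice, so R = 7. Remove 7 from Q.
So Q = 2.

2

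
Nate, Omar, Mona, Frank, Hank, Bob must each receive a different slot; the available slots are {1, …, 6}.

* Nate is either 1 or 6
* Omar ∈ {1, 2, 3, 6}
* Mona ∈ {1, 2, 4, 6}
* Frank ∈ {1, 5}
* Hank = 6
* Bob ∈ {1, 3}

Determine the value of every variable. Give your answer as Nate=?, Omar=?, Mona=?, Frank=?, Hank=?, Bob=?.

Hank must be 6 (only option left). Eliminate 6 elsewhere: Nate, Omar, Mona.
Nate must be 1 (only option left). Eliminate 1 elsewhere: Omar, Mona, Frank, Bob.
Frank's domain is down to {5}, so Frank = 5.
Bob has just one choice, so Bob = 3. Strike 3 from Omar.
Omar must be 2 (only option left). So Mona can't be 2.
Mona has just one choice, so Mona = 4.

Nate=1, Omar=2, Mona=4, Frank=5, Hank=6, Bob=3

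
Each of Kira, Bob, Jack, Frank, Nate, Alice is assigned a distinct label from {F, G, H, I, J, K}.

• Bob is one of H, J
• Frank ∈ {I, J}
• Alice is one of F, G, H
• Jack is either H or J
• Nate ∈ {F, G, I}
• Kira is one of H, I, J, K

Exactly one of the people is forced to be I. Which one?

Frank

Among the 6 variables, K fits only Kira (and all 6 values in {F, G, H, I, J, K} must be used), so Kira = K.
Bob and Jack between them cover only {H, J} — a naked pair. Remove those values from Frank, Alice.
So I goes to Frank.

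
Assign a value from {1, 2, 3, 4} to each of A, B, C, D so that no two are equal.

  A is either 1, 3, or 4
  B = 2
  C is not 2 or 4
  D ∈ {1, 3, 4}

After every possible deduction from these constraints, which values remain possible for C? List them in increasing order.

1, 3

B has just one choice, so B = 2.
No further eliminations apply; C can still be any of 1, 3.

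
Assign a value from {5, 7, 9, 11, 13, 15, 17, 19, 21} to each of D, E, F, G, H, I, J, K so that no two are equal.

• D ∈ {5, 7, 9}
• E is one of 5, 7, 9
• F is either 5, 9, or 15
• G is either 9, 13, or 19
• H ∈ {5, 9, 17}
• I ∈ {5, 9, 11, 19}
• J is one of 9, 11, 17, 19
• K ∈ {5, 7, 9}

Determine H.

The 8 variables draw from only 8 values {5, 7, 9, 11, 13, 15, 17, 19}, so each is used; only G can be 13, hence G = 13.
The 7 still-open variables draw from only 7 values {5, 7, 9, 11, 15, 17, 19}, so each is used; only F can be 15, hence F = 15.
D, E, K share exactly the 3 values {5, 7, 9}; by pigeonhole those values go to them, so strike 5, 7, 9 from H, I, J.
So H = 17.

17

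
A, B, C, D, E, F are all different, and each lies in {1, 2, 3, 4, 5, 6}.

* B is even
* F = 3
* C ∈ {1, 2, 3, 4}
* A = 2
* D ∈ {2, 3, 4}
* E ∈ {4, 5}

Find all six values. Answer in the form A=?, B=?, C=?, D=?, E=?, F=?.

A=2, B=6, C=1, D=4, E=5, F=3

A's domain is down to {2}, so A = 2. Strike 2 from B, C, D.
That leaves F = 3. So C, D can't be 3.
D must be 4 (only option left). Eliminate 4 elsewhere: B, C, E.
E must be 5 (only option left).
B has just one choice, so B = 6.
C's domain is down to {1}, so C = 1.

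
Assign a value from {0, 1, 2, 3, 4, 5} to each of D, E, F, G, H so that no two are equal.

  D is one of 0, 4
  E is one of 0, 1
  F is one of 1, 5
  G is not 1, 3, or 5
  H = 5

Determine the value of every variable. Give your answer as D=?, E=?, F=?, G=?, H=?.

H has just one choice, so H = 5. So F can't be 5.
F has just one choice, so F = 1. Strike 1 from E.
E has just one choice, so E = 0. Strike 0 from D, G.
D's domain is down to {4}, so D = 4. Strike 4 from G.
G must be 2 (only option left).

D=4, E=0, F=1, G=2, H=5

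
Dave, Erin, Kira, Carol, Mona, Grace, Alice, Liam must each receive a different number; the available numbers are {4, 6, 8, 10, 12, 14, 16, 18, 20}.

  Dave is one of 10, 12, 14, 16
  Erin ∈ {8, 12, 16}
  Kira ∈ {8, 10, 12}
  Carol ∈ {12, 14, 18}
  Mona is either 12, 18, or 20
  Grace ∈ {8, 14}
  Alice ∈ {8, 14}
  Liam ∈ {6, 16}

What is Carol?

The 8 variables draw from only 8 values {6, 8, 10, 12, 14, 16, 18, 20}, so each is used; only Liam can be 6, hence Liam = 6.
The 7 still-open variables together cover exactly {8, 10, 12, 14, 16, 18, 20} — 7 values for 7 variables — and 20 appears only in Mona's list, so Mona = 20.
The 6 still-open variables draw from only 6 values {8, 10, 12, 14, 16, 18}, so each is used; only Carol can be 18, hence Carol = 18.

18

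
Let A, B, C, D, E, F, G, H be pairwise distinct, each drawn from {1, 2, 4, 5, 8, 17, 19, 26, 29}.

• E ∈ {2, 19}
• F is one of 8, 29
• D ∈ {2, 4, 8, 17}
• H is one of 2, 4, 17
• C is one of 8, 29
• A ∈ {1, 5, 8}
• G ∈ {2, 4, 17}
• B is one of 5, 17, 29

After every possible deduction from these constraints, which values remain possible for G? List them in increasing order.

The 8 variables draw from only 8 values {1, 2, 4, 5, 8, 17, 19, 29}, so each is used; only A can be 1, hence A = 1.
The 7 still-open variables draw from only 7 values {2, 4, 5, 8, 17, 19, 29}, so each is used; only B can be 5, hence B = 5.
Among the 6 still-open variables, 19 fits only E (and all 6 values in {2, 4, 8, 17, 19, 29} must be used), so E = 19.
C and F share exactly the 2 values {8, 29}; by pigeonhole those values go to them, so strike 8, 29 from D.
No further eliminations apply; G can still be any of 2, 4, 17.

2, 4, 17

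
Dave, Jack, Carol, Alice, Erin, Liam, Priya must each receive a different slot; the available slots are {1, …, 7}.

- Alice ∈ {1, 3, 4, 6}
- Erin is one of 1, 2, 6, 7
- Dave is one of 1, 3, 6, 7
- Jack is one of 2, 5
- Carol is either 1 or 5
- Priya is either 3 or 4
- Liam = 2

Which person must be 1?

Liam's domain is down to {2}, so Liam = 2. Remove 2 from Jack, Erin.
That leaves Jack = 5. Strike 5 from Carol.
So 1 goes to Carol.

Carol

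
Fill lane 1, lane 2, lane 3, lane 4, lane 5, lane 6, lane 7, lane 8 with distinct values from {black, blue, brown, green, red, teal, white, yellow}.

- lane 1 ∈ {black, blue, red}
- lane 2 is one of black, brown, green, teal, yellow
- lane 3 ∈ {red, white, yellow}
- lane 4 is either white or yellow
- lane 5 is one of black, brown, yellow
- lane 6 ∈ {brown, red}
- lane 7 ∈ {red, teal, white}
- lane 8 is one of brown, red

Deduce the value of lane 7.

The 8 variables together cover exactly {black, blue, brown, green, red, teal, white, yellow} — 8 values for 8 variables — and blue appears only in lane 1's list, so lane 1 = blue.
The 7 still-open variables together cover exactly {black, brown, green, red, teal, white, yellow} — 7 values for 7 variables — and green appears only in lane 2's list, so lane 2 = green.
The 6 still-open variables draw from only 6 values {black, brown, red, teal, white, yellow}, so each is used; only lane 5 can be black, hence lane 5 = black.
Among the 5 still-open variables, teal fits only lane 7 (and all 5 values in {brown, red, teal, white, yellow} must be used), so lane 7 = teal.

teal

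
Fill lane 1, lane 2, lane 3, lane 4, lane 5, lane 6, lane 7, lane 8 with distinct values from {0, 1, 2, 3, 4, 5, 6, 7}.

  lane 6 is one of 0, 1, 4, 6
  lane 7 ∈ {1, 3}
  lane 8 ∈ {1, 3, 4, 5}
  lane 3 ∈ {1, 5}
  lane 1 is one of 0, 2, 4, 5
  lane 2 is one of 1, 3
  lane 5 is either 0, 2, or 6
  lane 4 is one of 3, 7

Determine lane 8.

4

The 8 variables together cover exactly {0, 1, 2, 3, 4, 5, 6, 7} — 8 values for 8 variables — and 7 appears only in lane 4's list, so lane 4 = 7.
lane 2 and lane 7 share exactly the 2 values {1, 3}; by pigeonhole those values go to them, so strike 1, 3 from lane 3, lane 6, lane 8.
lane 3's domain is down to {5}, so lane 3 = 5. Strike 5 from lane 1, lane 8.
So lane 8 = 4.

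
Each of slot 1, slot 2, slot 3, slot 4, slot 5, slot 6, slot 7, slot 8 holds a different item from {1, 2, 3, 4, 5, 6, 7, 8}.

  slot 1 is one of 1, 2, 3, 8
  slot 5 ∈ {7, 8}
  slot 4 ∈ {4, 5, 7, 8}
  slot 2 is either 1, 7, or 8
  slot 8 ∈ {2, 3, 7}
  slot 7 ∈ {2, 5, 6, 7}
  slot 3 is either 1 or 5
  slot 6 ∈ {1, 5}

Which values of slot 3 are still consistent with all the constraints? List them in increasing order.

The 8 variables draw from only 8 values {1, 2, 3, 4, 5, 6, 7, 8}, so each is used; only slot 4 can be 4, hence slot 4 = 4.
The 7 still-open variables together cover exactly {1, 2, 3, 5, 6, 7, 8} — 7 values for 7 variables — and 6 appears only in slot 7's list, so slot 7 = 6.
The 2 variables slot 3 and slot 6 are confined to {1, 5}, which locks those values in; drop them from slot 1, slot 2.
The 2 variables slot 2 and slot 5 are confined to {7, 8}, which locks those values in; drop them from slot 1, slot 8.
No further eliminations apply; slot 3 can still be any of 1, 5.

1, 5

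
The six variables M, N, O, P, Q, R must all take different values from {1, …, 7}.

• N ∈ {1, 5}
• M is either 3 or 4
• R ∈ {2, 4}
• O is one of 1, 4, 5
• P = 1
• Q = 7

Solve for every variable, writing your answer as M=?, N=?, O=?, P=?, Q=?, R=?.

M=3, N=5, O=4, P=1, Q=7, R=2

P must be 1 (only option left). So N, O can't be 1.
That leaves Q = 7.
That leaves N = 5. Eliminate 5 elsewhere: O.
O's domain is down to {4}, so O = 4. Eliminate 4 elsewhere: M, R.
R has just one choice, so R = 2.
M has just one choice, so M = 3.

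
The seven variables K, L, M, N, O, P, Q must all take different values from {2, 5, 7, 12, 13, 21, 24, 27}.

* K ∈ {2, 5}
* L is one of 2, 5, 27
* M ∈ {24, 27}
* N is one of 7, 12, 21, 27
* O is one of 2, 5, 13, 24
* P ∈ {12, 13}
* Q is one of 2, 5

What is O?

13

K and Q share exactly the 2 values {2, 5}; by pigeonhole those values go to them, so strike 2, 5 from L, O.
L has just one choice, so L = 27. Strike 27 from M, N.
That leaves M = 24. Strike 24 from O.
So O = 13.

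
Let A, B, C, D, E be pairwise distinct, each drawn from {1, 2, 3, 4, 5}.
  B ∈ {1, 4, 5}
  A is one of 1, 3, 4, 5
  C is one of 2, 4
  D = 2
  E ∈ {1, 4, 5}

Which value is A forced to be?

D's domain is down to {2}, so D = 2. So C can't be 2.
C has just one choice, so C = 4. Remove 4 from A, B, E.
The 3 still-open variables draw from only 3 values {1, 3, 5}, so each is used; only A can be 3, hence A = 3.

3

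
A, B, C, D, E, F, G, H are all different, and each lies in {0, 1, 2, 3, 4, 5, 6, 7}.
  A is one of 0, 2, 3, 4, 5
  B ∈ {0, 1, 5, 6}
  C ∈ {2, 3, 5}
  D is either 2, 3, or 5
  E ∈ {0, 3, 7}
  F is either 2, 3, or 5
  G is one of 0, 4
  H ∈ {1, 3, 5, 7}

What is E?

7

The 8 variables draw from only 8 values {0, 1, 2, 3, 4, 5, 6, 7}, so each is used; only B can be 6, hence B = 6.
The 7 still-open variables draw from only 7 values {0, 1, 2, 3, 4, 5, 7}, so each is used; only H can be 1, hence H = 1.
The 6 still-open variables draw from only 6 values {0, 2, 3, 4, 5, 7}, so each is used; only E can be 7, hence E = 7.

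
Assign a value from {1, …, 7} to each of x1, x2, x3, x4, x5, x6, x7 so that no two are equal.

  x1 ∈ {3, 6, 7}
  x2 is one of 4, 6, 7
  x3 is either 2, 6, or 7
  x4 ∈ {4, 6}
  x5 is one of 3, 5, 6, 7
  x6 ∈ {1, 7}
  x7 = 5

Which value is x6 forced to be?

x7 has just one choice, so x7 = 5. Remove 5 from x5.
The 6 still-open variables draw from only 6 values {1, 2, 3, 4, 6, 7}, so each is used; only x6 can be 1, hence x6 = 1.

1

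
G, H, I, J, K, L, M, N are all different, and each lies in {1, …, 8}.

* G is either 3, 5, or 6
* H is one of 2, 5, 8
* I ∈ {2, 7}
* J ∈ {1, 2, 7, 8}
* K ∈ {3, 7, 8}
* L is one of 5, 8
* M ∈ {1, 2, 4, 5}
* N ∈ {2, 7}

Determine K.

Among the 8 variables, 4 fits only M (and all 8 values in {1, 2, 3, 4, 5, 6, 7, 8} must be used), so M = 4.
The 7 still-open variables draw from only 7 values {1, 2, 3, 5, 6, 7, 8}, so each is used; only J can be 1, hence J = 1.
Among the 6 still-open variables, 6 fits only G (and all 6 values in {2, 3, 5, 6, 7, 8} must be used), so G = 6.
The 5 still-open variables together cover exactly {2, 3, 5, 7, 8} — 5 values for 5 variables — and 3 appears only in K's list, so K = 3.

3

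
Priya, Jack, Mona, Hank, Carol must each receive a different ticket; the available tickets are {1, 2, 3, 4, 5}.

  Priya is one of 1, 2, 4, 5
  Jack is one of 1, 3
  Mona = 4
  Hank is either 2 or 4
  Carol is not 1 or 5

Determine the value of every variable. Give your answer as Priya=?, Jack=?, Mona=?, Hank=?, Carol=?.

Mona's domain is down to {4}, so Mona = 4. So Priya, Hank, Carol can't be 4.
Hank's domain is down to {2}, so Hank = 2. Eliminate 2 elsewhere: Priya, Carol.
Carol's domain is down to {3}, so Carol = 3. Remove 3 from Jack.
Jack's domain is down to {1}, so Jack = 1. So Priya can't be 1.
That leaves Priya = 5.

Priya=5, Jack=1, Mona=4, Hank=2, Carol=3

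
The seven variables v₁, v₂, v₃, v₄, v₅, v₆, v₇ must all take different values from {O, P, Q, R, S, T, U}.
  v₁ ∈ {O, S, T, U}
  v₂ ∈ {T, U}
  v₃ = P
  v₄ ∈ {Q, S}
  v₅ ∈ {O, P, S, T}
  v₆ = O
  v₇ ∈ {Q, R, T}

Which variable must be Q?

v₃ must be P (only option left). Remove P from v₅.
v₆'s domain is down to {O}, so v₆ = O. Eliminate O elsewhere: v₁, v₅.
The 5 still-open variables together cover exactly {Q, R, S, T, U} — 5 values for 5 variables — and R appears only in v₇'s list, so v₇ = R.
Among the 4 still-open variables, Q fits only v₄ (and all 4 values in {Q, S, T, U} must be used), so v₄ = Q.

v₄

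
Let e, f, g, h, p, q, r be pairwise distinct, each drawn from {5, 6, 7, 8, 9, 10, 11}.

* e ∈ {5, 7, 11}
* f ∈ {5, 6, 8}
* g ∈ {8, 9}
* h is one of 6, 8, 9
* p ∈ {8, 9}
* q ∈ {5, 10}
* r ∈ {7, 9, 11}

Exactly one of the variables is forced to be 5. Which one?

The 7 variables together cover exactly {5, 6, 7, 8, 9, 10, 11} — 7 values for 7 variables — and 10 appears only in q's list, so q = 10.
The 2 variables g and p are confined to {8, 9}, which locks those values in; drop them from f, h, r.
That leaves h = 6. Remove 6 from f.
So 5 goes to f.

f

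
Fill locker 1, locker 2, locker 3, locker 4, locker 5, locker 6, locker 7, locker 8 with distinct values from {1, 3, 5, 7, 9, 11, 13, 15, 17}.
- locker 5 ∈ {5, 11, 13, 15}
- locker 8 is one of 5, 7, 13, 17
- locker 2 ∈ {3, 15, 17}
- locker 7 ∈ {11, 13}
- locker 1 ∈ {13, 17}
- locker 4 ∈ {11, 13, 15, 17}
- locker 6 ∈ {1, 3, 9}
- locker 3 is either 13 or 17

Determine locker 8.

locker 1 and locker 3 between them cover only {13, 17} — a naked pair. Remove those values from locker 2, locker 4, locker 5, locker 7, locker 8.
locker 7's domain is down to {11}, so locker 7 = 11. Remove 11 from locker 4, locker 5.
locker 4 has just one choice, so locker 4 = 15. Eliminate 15 elsewhere: locker 2, locker 5.
locker 5 has just one choice, so locker 5 = 5. Remove 5 from locker 8.
So locker 8 = 7.

7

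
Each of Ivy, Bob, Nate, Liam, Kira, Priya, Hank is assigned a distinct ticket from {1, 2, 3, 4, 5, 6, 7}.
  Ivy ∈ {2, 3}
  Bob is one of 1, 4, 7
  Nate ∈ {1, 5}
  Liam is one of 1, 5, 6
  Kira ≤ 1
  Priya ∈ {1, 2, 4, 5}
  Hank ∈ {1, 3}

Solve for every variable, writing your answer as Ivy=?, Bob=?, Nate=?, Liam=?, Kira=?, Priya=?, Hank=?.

Kira's domain is down to {1}, so Kira = 1. So Bob, Nate, Liam, Priya, Hank can't be 1.
That leaves Hank = 3. So Ivy can't be 3.
Ivy's domain is down to {2}, so Ivy = 2. Eliminate 2 elsewhere: Priya.
That leaves Nate = 5. Remove 5 from Liam, Priya.
That leaves Liam = 6.
Priya has just one choice, so Priya = 4. So Bob can't be 4.
That leaves Bob = 7.

Ivy=2, Bob=7, Nate=5, Liam=6, Kira=1, Priya=4, Hank=3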